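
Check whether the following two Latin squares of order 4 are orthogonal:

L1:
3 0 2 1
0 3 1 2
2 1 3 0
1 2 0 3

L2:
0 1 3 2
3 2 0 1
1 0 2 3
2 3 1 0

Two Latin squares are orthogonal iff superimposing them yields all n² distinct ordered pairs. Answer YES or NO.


Form the n² = 16 superimposed pairs (L1[i][j], L2[i][j]), row by row (rows and columns indexed from 0):
row 0: (3,0) (0,1) (2,3) (1,2)
row 1: (0,3) (3,2) (1,0) (2,1)
row 2: (2,1) (1,0) (3,2) (0,3)
row 3: (1,2) (2,3) (0,1) (3,0)
Orthogonality requires all 16 pairs distinct.
But the pair (2,1) repeats: cell (1,3) has L1 = 2, L2 = 1, and cell (2,0) has L1 = 2, L2 = 1.
A repeated pair means some other pair never occurs (only 8 distinct pairs out of 16), so the squares are not orthogonal.
Conclusion: NO.

NO


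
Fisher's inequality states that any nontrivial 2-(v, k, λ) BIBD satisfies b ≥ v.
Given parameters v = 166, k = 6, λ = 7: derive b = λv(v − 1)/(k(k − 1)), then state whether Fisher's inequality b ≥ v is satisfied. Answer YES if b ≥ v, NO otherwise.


b = λv(v − 1)/(k(k − 1)) = 7·166·165/(6·5) = 191730/30 = 6391.
Compare with v = 166: b ≥ v, so Fisher's inequality holds.

YES


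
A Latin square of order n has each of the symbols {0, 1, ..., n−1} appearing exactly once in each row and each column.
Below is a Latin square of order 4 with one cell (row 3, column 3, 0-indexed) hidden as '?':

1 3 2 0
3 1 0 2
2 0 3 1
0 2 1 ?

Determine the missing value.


Row 3 contains symbols [0, 1, 2] — missing [3].
Column 3 contains symbols [0, 1, 2] — missing [3].
The missing symbol must appear in both missing sets; intersection = [3].
Therefore the hidden value is 3.

Missing value = 3.


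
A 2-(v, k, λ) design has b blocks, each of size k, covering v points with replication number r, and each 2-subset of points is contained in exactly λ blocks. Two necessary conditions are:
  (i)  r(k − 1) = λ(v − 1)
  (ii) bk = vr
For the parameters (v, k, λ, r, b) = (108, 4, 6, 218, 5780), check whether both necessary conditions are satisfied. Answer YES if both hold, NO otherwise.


Condition (i): r(k − 1) = 218·3 = 654; λ(v − 1) = 6·107 = 642. Match? NO.
Condition (ii): bk = 5780·4 = 23120; vr = 108·218 = 23544. Match? NO.
Both conditions hold? NO.

NO


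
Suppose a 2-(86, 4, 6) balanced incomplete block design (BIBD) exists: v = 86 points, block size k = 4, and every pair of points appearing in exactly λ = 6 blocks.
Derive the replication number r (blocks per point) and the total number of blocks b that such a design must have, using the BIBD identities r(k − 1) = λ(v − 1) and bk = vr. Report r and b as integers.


Any 2-(v, k, λ) BIBD satisfies two necessary conditions:
  (i)  Each point sits in r blocks, and counting incidences through any fixed point gives r(k − 1) = λ(v − 1), so r = λ(v − 1)/(k − 1).
  (ii) Total incidences bk = vr, so b = vr/k.
Step 1: r = λ(v − 1)/(k − 1) = 6·(86 − 1)/(4 − 1) = 6·85/3 = 510/3 = 170.
Step 2: b = vr/k = 86·170/4 = 14620/4 = 3655.
Check integrality: r = 170 ∈ Z ✓, b = 3655 ∈ Z ✓.
(These identities are necessary conditions: they determine r and b for any design with these parameters, but do not by themselves prove that one exists.)

r = 170, b = 3655.


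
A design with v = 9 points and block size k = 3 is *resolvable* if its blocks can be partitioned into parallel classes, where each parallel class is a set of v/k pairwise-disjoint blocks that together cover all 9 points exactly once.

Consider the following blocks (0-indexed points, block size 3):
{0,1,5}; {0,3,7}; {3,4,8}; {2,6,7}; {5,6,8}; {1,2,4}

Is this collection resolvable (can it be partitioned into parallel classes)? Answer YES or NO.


v = 9, block size k = 3, number of blocks = 6.
For resolvability, blocks must partition into parallel classes of size v/k = 3.
Total blocks must therefore be a multiple of 3: 6 = 3·2 + 0 ⇒ divisible ✓.
Greedy packing gives 2 candidate class(es). Each should be a full parallel class (size 3, covers all 9 points).
  Class 1 (3 blocks): {0,1,5}; {3,4,8}; {2,6,7}. Points covered: [0, 1, 2, 3, 4, 5, 6, 7, 8].
  Class 2 (3 blocks): {0,3,7}; {5,6,8}; {1,2,4}. Points covered: [0, 1, 2, 3, 4, 5, 6, 7, 8].
All classes full (size 3)? YES. All classes cover every point? YES.
Resolvable? YES.

YES


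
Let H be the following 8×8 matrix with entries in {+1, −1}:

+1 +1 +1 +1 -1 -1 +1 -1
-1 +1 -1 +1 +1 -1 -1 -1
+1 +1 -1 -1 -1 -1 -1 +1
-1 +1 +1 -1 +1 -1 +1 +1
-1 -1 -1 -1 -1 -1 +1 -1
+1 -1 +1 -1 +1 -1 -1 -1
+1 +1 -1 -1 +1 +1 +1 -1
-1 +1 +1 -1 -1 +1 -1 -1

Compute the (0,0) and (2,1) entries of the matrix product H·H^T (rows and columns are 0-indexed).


Row 0 of H: [1, 1, 1, 1, -1, -1, 1, -1].
Row 1 of H: [-1, 1, -1, 1, 1, -1, -1, -1].
Row 2 of H: [1, 1, -1, -1, -1, -1, -1, 1].
(H·H^T)[0][0] = Σ_j H[0][j]·H[0][j] = (1)² + (1)² + (1)² + (1)² + (-1)² + (-1)² + (1)² + (-1)² = 1 + 1 + 1 + 1 + 1 + 1 + 1 + 1 = 8.
(H·H^T)[2][1] = Σ_j H[2][j]·H[1][j] = (1)·(-1) + (1)·(1) + (-1)·(-1) + (-1)·(1) + (-1)·(1) + (-1)·(-1) + (-1)·(-1) + (1)·(-1) = -1 + 1 + 1 + -1 + -1 + 1 + 1 + -1 = 0.
So rows 2 and 1 are orthogonal; the diagonal entry equals n = 8.

(0,0) entry = 8; (2,1) entry = 0.


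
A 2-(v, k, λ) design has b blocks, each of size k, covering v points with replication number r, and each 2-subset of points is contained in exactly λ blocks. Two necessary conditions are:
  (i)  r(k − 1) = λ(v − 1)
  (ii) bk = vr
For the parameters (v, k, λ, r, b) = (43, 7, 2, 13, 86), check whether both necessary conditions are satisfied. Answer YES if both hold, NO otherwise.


Condition (i): r(k − 1) = 13·6 = 78; λ(v − 1) = 2·42 = 84. Match? NO.
Condition (ii): bk = 86·7 = 602; vr = 43·13 = 559. Match? NO.
Both conditions hold? NO.

NO


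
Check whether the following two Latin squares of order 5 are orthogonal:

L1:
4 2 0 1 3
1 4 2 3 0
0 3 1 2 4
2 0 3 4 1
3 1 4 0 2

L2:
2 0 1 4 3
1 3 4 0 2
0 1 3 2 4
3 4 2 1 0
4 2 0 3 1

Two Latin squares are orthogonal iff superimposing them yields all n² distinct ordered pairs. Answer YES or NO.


Form the n² = 25 superimposed pairs (L1[i][j], L2[i][j]), row by row (rows and columns indexed from 0):
row 0: (4,2) (2,0) (0,1) (1,4) (3,3)
row 1: (1,1) (4,3) (2,4) (3,0) (0,2)
row 2: (0,0) (3,1) (1,3) (2,2) (4,4)
row 3: (2,3) (0,4) (3,2) (4,1) (1,0)
row 4: (3,4) (1,2) (4,0) (0,3) (2,1)
Orthogonality requires all 25 pairs distinct.
Check by first coordinate: for each symbol s of L1, list the L2 entries in the n cells where L1 = s; they must all differ.
  L1 = 0: L2 entries (in reading order) 1, 2, 0, 4, 3 — all 5 distinct ✓
  L1 = 1: L2 entries (in reading order) 4, 1, 3, 0, 2 — all 5 distinct ✓
  L1 = 2: L2 entries (in reading order) 0, 4, 2, 3, 1 — all 5 distinct ✓
  L1 = 3: L2 entries (in reading order) 3, 0, 1, 2, 4 — all 5 distinct ✓
  L1 = 4: L2 entries (in reading order) 2, 3, 4, 1, 0 — all 5 distinct ✓
Every symbol of L1 meets every symbol of L2 exactly once, so all 25 pairs are distinct (25 of 25).
Conclusion: YES.

YES


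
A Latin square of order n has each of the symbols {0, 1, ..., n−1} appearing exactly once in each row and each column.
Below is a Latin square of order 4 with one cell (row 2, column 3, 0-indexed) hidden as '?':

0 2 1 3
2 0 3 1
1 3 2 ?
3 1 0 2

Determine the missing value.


Row 2 contains symbols [1, 2, 3] — missing [0].
Column 3 contains symbols [1, 2, 3] — missing [0].
The missing symbol must appear in both missing sets; intersection = [0].
Therefore the hidden value is 0.

Missing value = 0.


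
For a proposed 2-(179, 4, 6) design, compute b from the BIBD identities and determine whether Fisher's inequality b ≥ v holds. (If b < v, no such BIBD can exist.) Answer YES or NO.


r = λ(v − 1)/(k − 1) = 6·178/3 = 356.
b = vr/k = 179·356/4 = 15931.
Fisher's inequality: b ≥ v ⇔ 15931 ≥ 179? YES.

YES


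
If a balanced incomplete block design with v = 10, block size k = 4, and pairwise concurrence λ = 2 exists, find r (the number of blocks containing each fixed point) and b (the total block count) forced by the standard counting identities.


Any 2-(v, k, λ) BIBD satisfies two necessary conditions:
  (i)  Each point sits in r blocks, and counting incidences through any fixed point gives r(k − 1) = λ(v − 1), so r = λ(v − 1)/(k − 1).
  (ii) Total incidences bk = vr, so b = vr/k.
Step 1: r = λ(v − 1)/(k − 1) = 2·(10 − 1)/(4 − 1) = 2·9/3 = 18/3 = 6.
Step 2: b = vr/k = 10·6/4 = 60/4 = 15.
Check integrality: r = 6 ∈ Z ✓, b = 15 ∈ Z ✓.
(These identities are necessary conditions: they determine r and b for any design with these parameters, but do not by themselves prove that one exists.)

r = 6, b = 15.


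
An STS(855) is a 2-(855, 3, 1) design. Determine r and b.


An STS(v) is a 2-(v, 3, 1) BIBD: block size k = 3, λ = 1.
Replication: r(k − 1) = λ(v − 1) ⇒ r·2 = 855 − 1 = 854 ⇒ r = 427.
Block count: b = v(v − 1)/6 = 855·854/6 = 730170/6 = 121695.

r = 427, b = 121695.


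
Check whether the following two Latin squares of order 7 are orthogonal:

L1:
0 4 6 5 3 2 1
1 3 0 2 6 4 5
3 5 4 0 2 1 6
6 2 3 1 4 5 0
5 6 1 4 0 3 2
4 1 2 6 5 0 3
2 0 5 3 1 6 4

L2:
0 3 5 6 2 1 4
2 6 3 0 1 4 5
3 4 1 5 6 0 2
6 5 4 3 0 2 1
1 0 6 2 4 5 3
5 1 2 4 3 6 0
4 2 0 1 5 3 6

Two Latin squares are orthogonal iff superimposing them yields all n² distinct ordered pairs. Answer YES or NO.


Form the n² = 49 superimposed pairs (L1[i][j], L2[i][j]), row by row (rows and columns indexed from 0):
row 0: (0,0) (4,3) (6,5) (5,6) (3,2) (2,1) (1,4)
row 1: (1,2) (3,6) (0,3) (2,0) (6,1) (4,4) (5,5)
row 2: (3,3) (5,4) (4,1) (0,5) (2,6) (1,0) (6,2)
row 3: (6,6) (2,5) (3,4) (1,3) (4,0) (5,2) (0,1)
row 4: (5,1) (6,0) (1,6) (4,2) (0,4) (3,5) (2,3)
row 5: (4,5) (1,1) (2,2) (6,4) (5,3) (0,6) (3,0)
row 6: (2,4) (0,2) (5,0) (3,1) (1,5) (6,3) (4,6)
Orthogonality requires all 49 pairs distinct.
Check by first coordinate: for each symbol s of L1, list the L2 entries in the n cells where L1 = s; they must all differ.
  L1 = 0: L2 entries (in reading order) 0, 3, 5, 1, 4, 6, 2 — all 7 distinct ✓
  L1 = 1: L2 entries (in reading order) 4, 2, 0, 3, 6, 1, 5 — all 7 distinct ✓
  L1 = 2: L2 entries (in reading order) 1, 0, 6, 5, 3, 2, 4 — all 7 distinct ✓
  L1 = 3: L2 entries (in reading order) 2, 6, 3, 4, 5, 0, 1 — all 7 distinct ✓
  L1 = 4: L2 entries (in reading order) 3, 4, 1, 0, 2, 5, 6 — all 7 distinct ✓
  L1 = 5: L2 entries (in reading order) 6, 5, 4, 2, 1, 3, 0 — all 7 distinct ✓
  L1 = 6: L2 entries (in reading order) 5, 1, 2, 6, 0, 4, 3 — all 7 distinct ✓
Every symbol of L1 meets every symbol of L2 exactly once, so all 49 pairs are distinct (49 of 49).
Conclusion: YES.

YES


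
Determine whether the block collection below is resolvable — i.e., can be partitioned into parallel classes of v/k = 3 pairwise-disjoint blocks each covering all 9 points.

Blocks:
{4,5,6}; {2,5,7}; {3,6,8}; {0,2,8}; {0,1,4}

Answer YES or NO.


v = 9, block size k = 3, number of blocks = 5.
For resolvability, blocks must partition into parallel classes of size v/k = 3.
Total blocks must therefore be a multiple of 3: 5 = 3·1 + 2 ⇒ not divisible ✗.
Resolvable? NO.

NO


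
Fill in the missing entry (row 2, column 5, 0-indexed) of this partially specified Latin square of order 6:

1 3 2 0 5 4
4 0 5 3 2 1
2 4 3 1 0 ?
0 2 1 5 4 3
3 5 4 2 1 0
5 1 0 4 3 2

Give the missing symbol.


Row 2 contains symbols [0, 1, 2, 3, 4] — missing [5].
Column 5 contains symbols [0, 1, 2, 3, 4] — missing [5].
The missing symbol must appear in both missing sets; intersection = [5].
Therefore the hidden value is 5.

Missing value = 5.


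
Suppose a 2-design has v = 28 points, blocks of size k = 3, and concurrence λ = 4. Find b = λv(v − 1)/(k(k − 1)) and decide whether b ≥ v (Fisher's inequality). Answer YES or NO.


r = λ(v − 1)/(k − 1) = 4·27/2 = 54.
b = vr/k = 28·54/3 = 504.
Fisher's inequality: b ≥ v ⇔ 504 ≥ 28? YES.

YES


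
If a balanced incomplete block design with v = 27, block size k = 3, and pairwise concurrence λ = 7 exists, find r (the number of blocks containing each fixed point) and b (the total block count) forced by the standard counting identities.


Any 2-(v, k, λ) BIBD satisfies two necessary conditions:
  (i)  Each point sits in r blocks, and counting incidences through any fixed point gives r(k − 1) = λ(v − 1), so r = λ(v − 1)/(k − 1).
  (ii) Total incidences bk = vr, so b = vr/k.
Step 1: r = λ(v − 1)/(k − 1) = 7·(27 − 1)/(3 − 1) = 7·26/2 = 182/2 = 91.
Step 2: b = vr/k = 27·91/3 = 2457/3 = 819.
Check integrality: r = 91 ∈ Z ✓, b = 819 ∈ Z ✓.
(These identities are necessary conditions: they determine r and b for any design with these parameters, but do not by themselves prove that one exists.)

r = 91, b = 819.


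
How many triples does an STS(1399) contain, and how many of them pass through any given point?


An STS(v) is a 2-(v, 3, 1) BIBD: block size k = 3, λ = 1.
Replication: r(k − 1) = λ(v − 1) ⇒ r·2 = 1399 − 1 = 1398 ⇒ r = 699.
Block count: b = v(v − 1)/6 = 1399·1398/6 = 1955802/6 = 325967.

r = 699, b = 325967.


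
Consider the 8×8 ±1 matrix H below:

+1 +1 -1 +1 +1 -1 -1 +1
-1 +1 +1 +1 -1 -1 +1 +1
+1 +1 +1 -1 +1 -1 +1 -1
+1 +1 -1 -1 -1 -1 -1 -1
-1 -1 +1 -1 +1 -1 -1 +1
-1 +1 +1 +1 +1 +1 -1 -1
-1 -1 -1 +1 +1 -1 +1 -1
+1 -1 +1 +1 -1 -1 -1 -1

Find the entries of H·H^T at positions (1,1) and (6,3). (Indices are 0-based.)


Row 1 of H: [-1, 1, 1, 1, -1, -1, 1, 1].
Row 3 of H: [1, 1, -1, -1, -1, -1, -1, -1].
Row 6 of H: [-1, -1, -1, 1, 1, -1, 1, -1].
(H·H^T)[1][1] = Σ_j H[1][j]·H[1][j] = (-1)² + (1)² + (1)² + (1)² + (-1)² + (-1)² + (1)² + (1)² = 1 + 1 + 1 + 1 + 1 + 1 + 1 + 1 = 8.
(H·H^T)[6][3] = Σ_j H[6][j]·H[3][j] = (-1)·(1) + (-1)·(1) + (-1)·(-1) + (1)·(-1) + (1)·(-1) + (-1)·(-1) + (1)·(-1) + (-1)·(-1) = -1 + -1 + 1 + -1 + -1 + 1 + -1 + 1 = -2.
Rows 6 and 3 are not orthogonal (dot product = -2 ≠ 0), so H is not a Hadamard matrix.

(1,1) entry = 8; (6,3) entry = -2.


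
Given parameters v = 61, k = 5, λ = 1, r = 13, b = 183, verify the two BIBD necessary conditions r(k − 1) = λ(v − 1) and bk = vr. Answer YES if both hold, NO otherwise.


Condition (i): r(k − 1) = 13·4 = 52; λ(v − 1) = 1·60 = 60. Match? NO.
Condition (ii): bk = 183·5 = 915; vr = 61·13 = 793. Match? NO.
Both conditions hold? NO.

NO


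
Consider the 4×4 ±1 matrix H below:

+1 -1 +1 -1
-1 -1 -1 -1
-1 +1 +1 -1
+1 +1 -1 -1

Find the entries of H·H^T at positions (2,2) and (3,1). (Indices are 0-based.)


Row 1 of H: [-1, -1, -1, -1].
Row 2 of H: [-1, 1, 1, -1].
Row 3 of H: [1, 1, -1, -1].
(H·H^T)[2][2] = Σ_j H[2][j]·H[2][j] = (-1)² + (1)² + (1)² + (-1)² = 1 + 1 + 1 + 1 = 4.
(H·H^T)[3][1] = Σ_j H[3][j]·H[1][j] = (1)·(-1) + (1)·(-1) + (-1)·(-1) + (-1)·(-1) = -1 + -1 + 1 + 1 = 0.
So rows 3 and 1 are orthogonal; the diagonal entry equals n = 4.

(2,2) entry = 4; (3,1) entry = 0.


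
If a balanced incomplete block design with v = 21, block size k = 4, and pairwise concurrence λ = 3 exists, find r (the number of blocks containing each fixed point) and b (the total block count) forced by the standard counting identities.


Any 2-(v, k, λ) BIBD satisfies two necessary conditions:
  (i)  Each point sits in r blocks, and counting incidences through any fixed point gives r(k − 1) = λ(v − 1), so r = λ(v − 1)/(k − 1).
  (ii) Total incidences bk = vr, so b = vr/k.
Step 1: r = λ(v − 1)/(k − 1) = 3·(21 − 1)/(4 − 1) = 3·20/3 = 60/3 = 20.
Step 2: b = vr/k = 21·20/4 = 420/4 = 105.
Check integrality: r = 20 ∈ Z ✓, b = 105 ∈ Z ✓.
(These identities are necessary conditions: they determine r and b for any design with these parameters, but do not by themselves prove that one exists.)

r = 20, b = 105.


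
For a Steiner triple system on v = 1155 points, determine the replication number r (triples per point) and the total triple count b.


An STS(v) is a 2-(v, 3, 1) BIBD: block size k = 3, λ = 1.
Replication: r(k − 1) = λ(v − 1) ⇒ r·2 = 1155 − 1 = 1154 ⇒ r = 577.
Block count: bk = vr ⇒ b·3 = 1155·577 = 666435 ⇒ b = 222145.

r = 577, b = 222145.


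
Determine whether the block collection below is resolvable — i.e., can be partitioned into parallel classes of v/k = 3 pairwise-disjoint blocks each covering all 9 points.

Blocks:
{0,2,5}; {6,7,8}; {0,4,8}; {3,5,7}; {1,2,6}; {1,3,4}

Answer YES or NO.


v = 9, block size k = 3, number of blocks = 6.
For resolvability, blocks must partition into parallel classes of size v/k = 3.
Total blocks must therefore be a multiple of 3: 6 = 3·2 + 0 ⇒ divisible ✓.
Greedy packing gives 2 candidate class(es). Each should be a full parallel class (size 3, covers all 9 points).
  Class 1 (3 blocks): {0,2,5}; {6,7,8}; {1,3,4}. Points covered: [0, 1, 2, 3, 4, 5, 6, 7, 8].
  Class 2 (3 blocks): {0,4,8}; {3,5,7}; {1,2,6}. Points covered: [0, 1, 2, 3, 4, 5, 6, 7, 8].
All classes full (size 3)? YES. All classes cover every point? YES.
Resolvable? YES.

YES


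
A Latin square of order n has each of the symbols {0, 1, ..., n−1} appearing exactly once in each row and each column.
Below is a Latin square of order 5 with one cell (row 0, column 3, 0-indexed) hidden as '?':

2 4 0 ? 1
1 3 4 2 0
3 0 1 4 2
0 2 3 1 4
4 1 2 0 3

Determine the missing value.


Row 0 contains symbols [0, 1, 2, 4] — missing [3].
Column 3 contains symbols [0, 1, 2, 4] — missing [3].
The missing symbol must appear in both missing sets; intersection = [3].
Therefore the hidden value is 3.

Missing value = 3.


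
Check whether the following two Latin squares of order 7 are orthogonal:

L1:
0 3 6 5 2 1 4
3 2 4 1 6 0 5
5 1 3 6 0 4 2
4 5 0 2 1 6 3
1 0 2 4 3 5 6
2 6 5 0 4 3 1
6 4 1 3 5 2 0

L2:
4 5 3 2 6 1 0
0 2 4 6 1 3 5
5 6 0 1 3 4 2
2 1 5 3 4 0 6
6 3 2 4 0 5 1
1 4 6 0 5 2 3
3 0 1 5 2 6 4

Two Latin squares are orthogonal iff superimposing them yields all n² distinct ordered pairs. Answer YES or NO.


Form the n² = 49 superimposed pairs (L1[i][j], L2[i][j]), row by row (rows and columns indexed from 0):
row 0: (0,4) (3,5) (6,3) (5,2) (2,6) (1,1) (4,0)
row 1: (3,0) (2,2) (4,4) (1,6) (6,1) (0,3) (5,5)
row 2: (5,5) (1,6) (3,0) (6,1) (0,3) (4,4) (2,2)
row 3: (4,2) (5,1) (0,5) (2,3) (1,4) (6,0) (3,6)
row 4: (1,6) (0,3) (2,2) (4,4) (3,0) (5,5) (6,1)
row 5: (2,1) (6,4) (5,6) (0,0) (4,5) (3,2) (1,3)
row 6: (6,3) (4,0) (1,1) (3,5) (5,2) (2,6) (0,4)
Orthogonality requires all 49 pairs distinct.
But the pair (5,5) repeats: cell (1,6) has L1 = 5, L2 = 5, and cell (2,0) has L1 = 5, L2 = 5.
A repeated pair means some other pair never occurs (only 28 distinct pairs out of 49), so the squares are not orthogonal.
Conclusion: NO.

NO


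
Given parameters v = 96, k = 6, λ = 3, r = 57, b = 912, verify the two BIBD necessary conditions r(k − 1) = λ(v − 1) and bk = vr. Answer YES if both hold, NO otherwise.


Condition (i): r(k − 1) = 57·5 = 285; λ(v − 1) = 3·95 = 285. Match? YES.
Condition (ii): bk = 912·6 = 5472; vr = 96·57 = 5472. Match? YES.
Both conditions hold? YES.

YES


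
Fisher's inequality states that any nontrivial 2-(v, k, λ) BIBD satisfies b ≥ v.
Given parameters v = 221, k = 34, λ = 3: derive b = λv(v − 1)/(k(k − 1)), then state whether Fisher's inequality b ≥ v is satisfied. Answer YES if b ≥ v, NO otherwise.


r = λ(v − 1)/(k − 1) = 3·220/33 = 20.
b = vr/k = 221·20/34 = 130.
Fisher's inequality: b ≥ v ⇔ 130 ≥ 221? NO.

NO


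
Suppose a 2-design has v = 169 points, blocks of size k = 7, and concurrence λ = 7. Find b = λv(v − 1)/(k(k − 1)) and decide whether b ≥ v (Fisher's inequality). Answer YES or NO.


r = λ(v − 1)/(k − 1) = 7·168/6 = 196.
b = vr/k = 169·196/7 = 4732.
Fisher's inequality: b ≥ v ⇔ 4732 ≥ 169? YES.

YES


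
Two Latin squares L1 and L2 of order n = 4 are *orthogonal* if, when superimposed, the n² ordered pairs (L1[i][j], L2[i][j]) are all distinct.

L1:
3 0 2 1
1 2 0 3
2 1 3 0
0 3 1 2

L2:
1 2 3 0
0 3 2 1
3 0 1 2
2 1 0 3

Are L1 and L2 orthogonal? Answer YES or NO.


Form the n² = 16 superimposed pairs (L1[i][j], L2[i][j]), row by row (rows and columns indexed from 0):
row 0: (3,1) (0,2) (2,3) (1,0)
row 1: (1,0) (2,3) (0,2) (3,1)
row 2: (2,3) (1,0) (3,1) (0,2)
row 3: (0,2) (3,1) (1,0) (2,3)
Orthogonality requires all 16 pairs distinct.
But the pair (1,0) repeats: cell (0,3) has L1 = 1, L2 = 0, and cell (1,0) has L1 = 1, L2 = 0.
A repeated pair means some other pair never occurs (only 4 distinct pairs out of 16), so the squares are not orthogonal.
Conclusion: NO.

NO


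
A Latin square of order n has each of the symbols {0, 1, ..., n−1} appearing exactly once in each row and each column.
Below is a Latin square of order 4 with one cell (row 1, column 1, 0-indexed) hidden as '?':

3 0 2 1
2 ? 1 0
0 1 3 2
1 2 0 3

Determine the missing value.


Row 1 contains symbols [0, 1, 2] — missing [3].
Column 1 contains symbols [0, 1, 2] — missing [3].
The missing symbol must appear in both missing sets; intersection = [3].
Therefore the hidden value is 3.

Missing value = 3.


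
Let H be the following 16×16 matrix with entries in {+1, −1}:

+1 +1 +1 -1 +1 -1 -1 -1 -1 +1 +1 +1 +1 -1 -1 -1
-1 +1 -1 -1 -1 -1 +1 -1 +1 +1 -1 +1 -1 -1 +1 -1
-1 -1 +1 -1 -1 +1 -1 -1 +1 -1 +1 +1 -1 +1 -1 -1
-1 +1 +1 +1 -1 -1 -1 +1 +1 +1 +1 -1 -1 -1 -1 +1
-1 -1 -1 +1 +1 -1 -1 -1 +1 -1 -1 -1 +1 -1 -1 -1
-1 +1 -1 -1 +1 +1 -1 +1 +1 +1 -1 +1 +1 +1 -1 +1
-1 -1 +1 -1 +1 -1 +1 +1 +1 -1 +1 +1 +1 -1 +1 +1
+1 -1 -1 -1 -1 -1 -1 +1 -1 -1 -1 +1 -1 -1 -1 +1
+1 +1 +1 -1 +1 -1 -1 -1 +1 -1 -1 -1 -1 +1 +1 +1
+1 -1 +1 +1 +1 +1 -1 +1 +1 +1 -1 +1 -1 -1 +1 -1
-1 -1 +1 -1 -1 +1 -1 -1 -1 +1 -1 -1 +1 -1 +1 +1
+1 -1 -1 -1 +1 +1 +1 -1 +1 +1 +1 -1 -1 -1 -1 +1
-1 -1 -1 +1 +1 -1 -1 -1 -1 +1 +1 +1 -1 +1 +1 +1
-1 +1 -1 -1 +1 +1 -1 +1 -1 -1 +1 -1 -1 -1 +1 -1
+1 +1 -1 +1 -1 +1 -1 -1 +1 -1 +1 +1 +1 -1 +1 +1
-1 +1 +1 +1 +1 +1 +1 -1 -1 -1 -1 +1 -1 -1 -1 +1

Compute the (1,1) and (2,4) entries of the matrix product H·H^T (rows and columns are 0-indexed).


Row 1 of H: [-1, 1, -1, -1, -1, -1, 1, -1, 1, 1, -1, 1, -1, -1, 1, -1].
Row 2 of H: [-1, -1, 1, -1, -1, 1, -1, -1, 1, -1, 1, 1, -1, 1, -1, -1].
Row 4 of H: [-1, -1, -1, 1, 1, -1, -1, -1, 1, -1, -1, -1, 1, -1, -1, -1].
(H·H^T)[1][1] = Σ_j H[1][j]·H[1][j] = (-1)² + (1)² + (-1)² + (-1)² + (-1)² + (-1)² + (1)² + (-1)² + (1)² + (1)² + (-1)² + (1)² + (-1)² + (-1)² + (1)² + (-1)² = 1 + 1 + 1 + 1 + 1 + 1 + 1 + 1 + 1 + 1 + 1 + 1 + 1 + 1 + 1 + 1 = 16.
(H·H^T)[2][4] = Σ_j H[2][j]·H[4][j] = (-1)·(-1) + (-1)·(-1) + (1)·(-1) + (-1)·(1) + (-1)·(1) + (1)·(-1) + (-1)·(-1) + (-1)·(-1) + (1)·(1) + (-1)·(-1) + (1)·(-1) + (1)·(-1) + (-1)·(1) + (1)·(-1) + (-1)·(-1) + (-1)·(-1) = 1 + 1 + -1 + -1 + -1 + -1 + 1 + 1 + 1 + 1 + -1 + -1 + -1 + -1 + 1 + 1 = 0.
So rows 2 and 4 are orthogonal; the diagonal entry equals n = 16.

(1,1) entry = 16; (2,4) entry = 0.


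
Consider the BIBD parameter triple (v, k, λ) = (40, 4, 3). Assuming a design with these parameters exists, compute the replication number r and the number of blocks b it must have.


Any 2-(v, k, λ) BIBD satisfies two necessary conditions:
  (i)  Each point sits in r blocks, and counting incidences through any fixed point gives r(k − 1) = λ(v − 1), so r = λ(v − 1)/(k − 1).
  (ii) Total incidences bk = vr, so b = vr/k.
Step 1: r = λ(v − 1)/(k − 1) = 3·(40 − 1)/(4 − 1) = 3·39/3 = 117/3 = 39.
Step 2: b = vr/k = 40·39/4 = 1560/4 = 390.
Check integrality: r = 39 ∈ Z ✓, b = 390 ∈ Z ✓.
(These identities are necessary conditions: they determine r and b for any design with these parameters, but do not by themselves prove that one exists.)

r = 39, b = 390.


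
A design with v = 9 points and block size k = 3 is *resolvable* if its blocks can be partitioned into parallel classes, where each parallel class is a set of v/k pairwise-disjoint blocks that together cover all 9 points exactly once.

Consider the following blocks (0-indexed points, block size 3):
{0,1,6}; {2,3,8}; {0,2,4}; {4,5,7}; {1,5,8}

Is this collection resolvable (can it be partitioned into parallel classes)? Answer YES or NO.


v = 9, block size k = 3, number of blocks = 5.
For resolvability, blocks must partition into parallel classes of size v/k = 3.
Total blocks must therefore be a multiple of 3: 5 = 3·1 + 2 ⇒ not divisible ✗.
Resolvable? NO.

NO


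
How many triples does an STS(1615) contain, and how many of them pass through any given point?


An STS(v) is a 2-(v, 3, 1) BIBD: block size k = 3, λ = 1.
Replication: r(k − 1) = λ(v − 1) ⇒ r·2 = 1615 − 1 = 1614 ⇒ r = 807.
Block count: b = v(v − 1)/6 = 1615·1614/6 = 2606610/6 = 434435.
(Check via bk = vr: 434435·3 = 1303305 = 1615·807 = 1303305 ✓.)

r = 807, b = 434435.


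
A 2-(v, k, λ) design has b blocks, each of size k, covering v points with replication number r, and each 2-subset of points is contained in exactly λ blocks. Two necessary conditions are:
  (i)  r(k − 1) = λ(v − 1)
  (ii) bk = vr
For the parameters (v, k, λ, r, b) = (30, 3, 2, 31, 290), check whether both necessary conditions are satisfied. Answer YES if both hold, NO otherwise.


Condition (i): r(k − 1) = 31·2 = 62; λ(v − 1) = 2·29 = 58. Match? NO.
Condition (ii): bk = 290·3 = 870; vr = 30·31 = 930. Match? NO.
Both conditions hold? NO.

NO


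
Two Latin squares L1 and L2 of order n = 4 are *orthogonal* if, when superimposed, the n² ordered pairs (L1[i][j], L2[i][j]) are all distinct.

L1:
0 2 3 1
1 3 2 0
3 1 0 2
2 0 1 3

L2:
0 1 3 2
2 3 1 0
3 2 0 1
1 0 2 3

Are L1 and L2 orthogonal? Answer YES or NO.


Form the n² = 16 superimposed pairs (L1[i][j], L2[i][j]), row by row (rows and columns indexed from 0):
row 0: (0,0) (2,1) (3,3) (1,2)
row 1: (1,2) (3,3) (2,1) (0,0)
row 2: (3,3) (1,2) (0,0) (2,1)
row 3: (2,1) (0,0) (1,2) (3,3)
Orthogonality requires all 16 pairs distinct.
But the pair (1,2) repeats: cell (0,3) has L1 = 1, L2 = 2, and cell (1,0) has L1 = 1, L2 = 2.
A repeated pair means some other pair never occurs (only 4 distinct pairs out of 16), so the squares are not orthogonal.
Conclusion: NO.

NO


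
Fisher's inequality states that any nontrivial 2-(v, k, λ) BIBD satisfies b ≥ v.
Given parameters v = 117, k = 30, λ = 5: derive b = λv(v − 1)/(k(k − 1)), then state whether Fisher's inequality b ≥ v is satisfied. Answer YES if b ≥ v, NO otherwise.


r = λ(v − 1)/(k − 1) = 5·116/29 = 20.
b = vr/k = 117·20/30 = 78.
Fisher's inequality: b ≥ v ⇔ 78 ≥ 117? NO.

NO


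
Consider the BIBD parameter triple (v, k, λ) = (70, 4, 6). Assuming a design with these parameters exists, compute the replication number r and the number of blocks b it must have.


Any 2-(v, k, λ) BIBD satisfies two necessary conditions:
  (i)  Each point sits in r blocks, and counting incidences through any fixed point gives r(k − 1) = λ(v − 1), so r = λ(v − 1)/(k − 1).
  (ii) Total incidences bk = vr, so b = vr/k.
Step 1: r = λ(v − 1)/(k − 1) = 6·(70 − 1)/(4 − 1) = 6·69/3 = 414/3 = 138.
Step 2: b = vr/k = 70·138/4 = 9660/4 = 2415.
Check integrality: r = 138 ∈ Z ✓, b = 2415 ∈ Z ✓.
(These identities are necessary conditions: they determine r and b for any design with these parameters, but do not by themselves prove that one exists.)

r = 138, b = 2415.


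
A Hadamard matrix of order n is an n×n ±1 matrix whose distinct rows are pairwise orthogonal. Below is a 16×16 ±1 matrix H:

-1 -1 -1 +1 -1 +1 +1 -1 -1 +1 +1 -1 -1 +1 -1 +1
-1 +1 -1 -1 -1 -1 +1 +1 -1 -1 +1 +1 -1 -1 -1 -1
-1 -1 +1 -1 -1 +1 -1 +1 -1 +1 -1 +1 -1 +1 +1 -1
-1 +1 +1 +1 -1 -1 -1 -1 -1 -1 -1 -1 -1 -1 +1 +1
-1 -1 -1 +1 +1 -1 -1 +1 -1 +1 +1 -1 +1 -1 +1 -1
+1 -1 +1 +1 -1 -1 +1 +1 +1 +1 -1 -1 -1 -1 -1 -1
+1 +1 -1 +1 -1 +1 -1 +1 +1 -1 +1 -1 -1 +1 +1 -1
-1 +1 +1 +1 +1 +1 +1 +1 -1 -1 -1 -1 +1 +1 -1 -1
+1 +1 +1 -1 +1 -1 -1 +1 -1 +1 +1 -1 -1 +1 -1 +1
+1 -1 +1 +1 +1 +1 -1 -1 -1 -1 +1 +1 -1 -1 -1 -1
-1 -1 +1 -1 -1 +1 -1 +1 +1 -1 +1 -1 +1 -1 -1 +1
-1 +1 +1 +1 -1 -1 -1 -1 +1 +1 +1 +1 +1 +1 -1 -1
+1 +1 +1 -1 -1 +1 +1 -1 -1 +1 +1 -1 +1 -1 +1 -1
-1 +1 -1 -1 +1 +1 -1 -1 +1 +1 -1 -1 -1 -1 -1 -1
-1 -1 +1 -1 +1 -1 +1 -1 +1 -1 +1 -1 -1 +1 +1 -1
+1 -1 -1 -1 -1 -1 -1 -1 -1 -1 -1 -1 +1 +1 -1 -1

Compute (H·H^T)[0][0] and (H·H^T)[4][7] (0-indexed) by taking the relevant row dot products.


Row 0 of H: [-1, -1, -1, 1, -1, 1, 1, -1, -1, 1, 1, -1, -1, 1, -1, 1].
Row 4 of H: [-1, -1, -1, 1, 1, -1, -1, 1, -1, 1, 1, -1, 1, -1, 1, -1].
Row 7 of H: [-1, 1, 1, 1, 1, 1, 1, 1, -1, -1, -1, -1, 1, 1, -1, -1].
(H·H^T)[0][0] = Σ_j H[0][j]·H[0][j] = (-1)² + (-1)² + (-1)² + (1)² + (-1)² + (1)² + (1)² + (-1)² + (-1)² + (1)² + (1)² + (-1)² + (-1)² + (1)² + (-1)² + (1)² = 1 + 1 + 1 + 1 + 1 + 1 + 1 + 1 + 1 + 1 + 1 + 1 + 1 + 1 + 1 + 1 = 16.
(H·H^T)[4][7] = Σ_j H[4][j]·H[7][j] = (-1)·(-1) + (-1)·(1) + (-1)·(1) + (1)·(1) + (1)·(1) + (-1)·(1) + (-1)·(1) + (1)·(1) + (-1)·(-1) + (1)·(-1) + (1)·(-1) + (-1)·(-1) + (1)·(1) + (-1)·(1) + (1)·(-1) + (-1)·(-1) = 1 + -1 + -1 + 1 + 1 + -1 + -1 + 1 + 1 + -1 + -1 + 1 + 1 + -1 + -1 + 1 = 0.
So rows 4 and 7 are orthogonal; the diagonal entry equals n = 16.

(0,0) entry = 16; (4,7) entry = 0.


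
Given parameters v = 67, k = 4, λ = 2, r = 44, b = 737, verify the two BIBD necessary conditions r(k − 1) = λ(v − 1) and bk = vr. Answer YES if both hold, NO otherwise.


Condition (i): r(k − 1) = 44·3 = 132; λ(v − 1) = 2·66 = 132. Match? YES.
Condition (ii): bk = 737·4 = 2948; vr = 67·44 = 2948. Match? YES.
Both conditions hold? YES.

YES


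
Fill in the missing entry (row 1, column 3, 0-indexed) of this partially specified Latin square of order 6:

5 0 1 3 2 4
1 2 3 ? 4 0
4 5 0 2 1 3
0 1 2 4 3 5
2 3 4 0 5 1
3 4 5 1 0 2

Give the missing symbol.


Row 1 contains symbols [0, 1, 2, 3, 4] — missing [5].
Column 3 contains symbols [0, 1, 2, 3, 4] — missing [5].
The missing symbol must appear in both missing sets; intersection = [5].
Therefore the hidden value is 5.

Missing value = 5.


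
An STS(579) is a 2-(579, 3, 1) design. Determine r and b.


An STS(v) is a 2-(v, 3, 1) BIBD: block size k = 3, λ = 1.
Replication: r(k − 1) = λ(v − 1) ⇒ r·2 = 579 − 1 = 578 ⇒ r = 289.
Block count: bk = vr ⇒ b·3 = 579·289 = 167331 ⇒ b = 55777.

r = 289, b = 55777.


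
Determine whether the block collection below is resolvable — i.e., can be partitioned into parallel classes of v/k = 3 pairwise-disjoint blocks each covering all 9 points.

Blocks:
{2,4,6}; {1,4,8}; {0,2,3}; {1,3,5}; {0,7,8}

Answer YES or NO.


v = 9, block size k = 3, number of blocks = 5.
For resolvability, blocks must partition into parallel classes of size v/k = 3.
Total blocks must therefore be a multiple of 3: 5 = 3·1 + 2 ⇒ not divisible ✗.
Resolvable? NO.

NO


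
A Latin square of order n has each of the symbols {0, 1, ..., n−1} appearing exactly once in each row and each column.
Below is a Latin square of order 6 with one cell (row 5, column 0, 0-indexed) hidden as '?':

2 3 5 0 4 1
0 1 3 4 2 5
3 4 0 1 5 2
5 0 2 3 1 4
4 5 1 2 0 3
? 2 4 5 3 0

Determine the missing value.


Row 5 contains symbols [0, 2, 3, 4, 5] — missing [1].
Column 0 contains symbols [0, 2, 3, 4, 5] — missing [1].
The missing symbol must appear in both missing sets; intersection = [1].
Therefore the hidden value is 1.

Missing value = 1.


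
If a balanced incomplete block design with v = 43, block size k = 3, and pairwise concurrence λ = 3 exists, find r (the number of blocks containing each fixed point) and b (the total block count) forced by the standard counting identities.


Any 2-(v, k, λ) BIBD satisfies two necessary conditions:
  (i)  Each point sits in r blocks, and counting incidences through any fixed point gives r(k − 1) = λ(v − 1), so r = λ(v − 1)/(k − 1).
  (ii) Total incidences bk = vr, so b = vr/k.
Step 1: r = λ(v − 1)/(k − 1) = 3·(43 − 1)/(3 − 1) = 3·42/2 = 126/2 = 63.
Step 2: b = vr/k = 43·63/3 = 2709/3 = 903.
Check integrality: r = 63 ∈ Z ✓, b = 903 ∈ Z ✓.
(These identities are necessary conditions: they determine r and b for any design with these parameters, but do not by themselves prove that one exists.)

r = 63, b = 903.


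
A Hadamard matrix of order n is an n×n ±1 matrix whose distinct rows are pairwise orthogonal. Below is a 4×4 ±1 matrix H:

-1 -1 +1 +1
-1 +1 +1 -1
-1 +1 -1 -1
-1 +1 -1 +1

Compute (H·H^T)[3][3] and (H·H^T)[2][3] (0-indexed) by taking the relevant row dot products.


Row 2 of H: [-1, 1, -1, -1].
Row 3 of H: [-1, 1, -1, 1].
(H·H^T)[3][3] = Σ_j H[3][j]·H[3][j] = (-1)² + (1)² + (-1)² + (1)² = 1 + 1 + 1 + 1 = 4.
(H·H^T)[2][3] = Σ_j H[2][j]·H[3][j] = (-1)·(-1) + (1)·(1) + (-1)·(-1) + (-1)·(1) = 1 + 1 + 1 + -1 = 2.
Rows 2 and 3 are not orthogonal (dot product = 2 ≠ 0), so H is not a Hadamard matrix.

(3,3) entry = 4; (2,3) entry = 2.


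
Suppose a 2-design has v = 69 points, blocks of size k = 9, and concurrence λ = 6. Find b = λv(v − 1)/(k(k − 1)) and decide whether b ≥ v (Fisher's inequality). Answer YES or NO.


r = λ(v − 1)/(k − 1) = 6·68/8 = 51.
b = vr/k = 69·51/9 = 391.
Fisher's inequality: b ≥ v ⇔ 391 ≥ 69? YES.

YES


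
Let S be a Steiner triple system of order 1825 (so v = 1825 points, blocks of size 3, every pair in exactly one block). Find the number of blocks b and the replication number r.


An STS(v) is a 2-(v, 3, 1) BIBD: block size k = 3, λ = 1.
Replication: r(k − 1) = λ(v − 1) ⇒ r·2 = 1825 − 1 = 1824 ⇒ r = 912.
Block count: bk = vr ⇒ b·3 = 1825·912 = 1664400 ⇒ b = 554800.

r = 912, b = 554800.


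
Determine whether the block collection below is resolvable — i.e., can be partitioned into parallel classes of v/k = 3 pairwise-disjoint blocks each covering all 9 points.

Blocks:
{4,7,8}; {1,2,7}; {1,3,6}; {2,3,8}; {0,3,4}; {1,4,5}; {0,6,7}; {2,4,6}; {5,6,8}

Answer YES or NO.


v = 9, block size k = 3, number of blocks = 9.
For resolvability, blocks must partition into parallel classes of size v/k = 3.
Total blocks must therefore be a multiple of 3: 9 = 3·3 + 0 ⇒ divisible ✓.
Consider block {4,7,8}. The only other block(s) in the collection disjoint from it are {1,3,6} — just 1 block(s). Any parallel class containing {4,7,8} would need 2 other blocks each disjoint from it, so no parallel class of size 3 can contain {4,7,8}.
Since every block must belong to some parallel class in a resolution, the collection cannot be partitioned into parallel classes.
Resolvable? NO.

NO


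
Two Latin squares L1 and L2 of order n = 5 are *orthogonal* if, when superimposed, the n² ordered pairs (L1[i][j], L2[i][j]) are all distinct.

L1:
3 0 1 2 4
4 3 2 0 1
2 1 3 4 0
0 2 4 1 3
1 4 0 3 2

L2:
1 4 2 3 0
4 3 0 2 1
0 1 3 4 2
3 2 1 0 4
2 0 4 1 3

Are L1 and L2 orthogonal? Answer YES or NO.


Form the n² = 25 superimposed pairs (L1[i][j], L2[i][j]), row by row (rows and columns indexed from 0):
row 0: (3,1) (0,4) (1,2) (2,3) (4,0)
row 1: (4,4) (3,3) (2,0) (0,2) (1,1)
row 2: (2,0) (1,1) (3,3) (4,4) (0,2)
row 3: (0,3) (2,2) (4,1) (1,0) (3,4)
row 4: (1,2) (4,0) (0,4) (3,1) (2,3)
Orthogonality requires all 25 pairs distinct.
But the pair (2,0) repeats: cell (1,2) has L1 = 2, L2 = 0, and cell (2,0) has L1 = 2, L2 = 0.
A repeated pair means some other pair never occurs (only 15 distinct pairs out of 25), so the squares are not orthogonal.
Conclusion: NO.

NO


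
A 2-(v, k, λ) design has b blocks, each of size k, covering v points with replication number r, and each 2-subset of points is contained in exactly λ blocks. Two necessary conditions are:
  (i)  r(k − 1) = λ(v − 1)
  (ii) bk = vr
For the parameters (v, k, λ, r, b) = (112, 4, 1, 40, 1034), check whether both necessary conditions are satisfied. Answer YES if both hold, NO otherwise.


Condition (i): r(k − 1) = 40·3 = 120; λ(v − 1) = 1·111 = 111. Match? NO.
Condition (ii): bk = 1034·4 = 4136; vr = 112·40 = 4480. Match? NO.
Both conditions hold? NO.

NO


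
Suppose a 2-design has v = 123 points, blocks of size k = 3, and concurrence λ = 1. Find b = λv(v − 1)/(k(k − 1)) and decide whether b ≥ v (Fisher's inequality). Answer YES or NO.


r = λ(v − 1)/(k − 1) = 1·122/2 = 61.
b = vr/k = 123·61/3 = 2501.
Fisher's inequality: b ≥ v ⇔ 2501 ≥ 123? YES.

YES


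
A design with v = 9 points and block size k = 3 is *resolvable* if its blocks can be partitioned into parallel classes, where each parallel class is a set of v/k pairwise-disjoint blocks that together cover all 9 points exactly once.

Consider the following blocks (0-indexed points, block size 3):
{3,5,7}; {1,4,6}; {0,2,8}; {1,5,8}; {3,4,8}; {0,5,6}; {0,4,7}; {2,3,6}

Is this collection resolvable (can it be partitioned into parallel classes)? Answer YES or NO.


v = 9, block size k = 3, number of blocks = 8.
For resolvability, blocks must partition into parallel classes of size v/k = 3.
Total blocks must therefore be a multiple of 3: 8 = 3·2 + 2 ⇒ not divisible ✗.
Resolvable? NO.

NO


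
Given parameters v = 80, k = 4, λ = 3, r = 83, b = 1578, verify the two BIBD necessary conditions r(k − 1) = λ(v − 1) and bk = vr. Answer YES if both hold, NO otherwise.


Condition (i): r(k − 1) = 83·3 = 249; λ(v − 1) = 3·79 = 237. Match? NO.
Condition (ii): bk = 1578·4 = 6312; vr = 80·83 = 6640. Match? NO.
Both conditions hold? NO.

NO


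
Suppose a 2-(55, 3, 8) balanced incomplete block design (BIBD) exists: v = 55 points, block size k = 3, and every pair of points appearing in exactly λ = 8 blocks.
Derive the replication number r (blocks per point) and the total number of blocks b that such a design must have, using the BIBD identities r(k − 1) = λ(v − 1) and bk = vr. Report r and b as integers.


Any 2-(v, k, λ) BIBD satisfies two necessary conditions:
  (i)  Each point sits in r blocks, and counting incidences through any fixed point gives r(k − 1) = λ(v − 1), so r = λ(v − 1)/(k − 1).
  (ii) Total incidences bk = vr, so b = vr/k.
Step 1: r = λ(v − 1)/(k − 1) = 8·(55 − 1)/(3 − 1) = 8·54/2 = 432/2 = 216.
Step 2: b = vr/k = 55·216/3 = 11880/3 = 3960.
Check integrality: r = 216 ∈ Z ✓, b = 3960 ∈ Z ✓.
(These identities are necessary conditions: they determine r and b for any design with these parameters, but do not by themselves prove that one exists.)

r = 216, b = 3960.


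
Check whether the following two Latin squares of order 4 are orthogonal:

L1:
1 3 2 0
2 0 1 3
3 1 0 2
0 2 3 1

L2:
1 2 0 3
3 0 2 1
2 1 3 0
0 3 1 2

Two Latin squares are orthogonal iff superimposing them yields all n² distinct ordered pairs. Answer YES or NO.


Form the n² = 16 superimposed pairs (L1[i][j], L2[i][j]), row by row (rows and columns indexed from 0):
row 0: (1,1) (3,2) (2,0) (0,3)
row 1: (2,3) (0,0) (1,2) (3,1)
row 2: (3,2) (1,1) (0,3) (2,0)
row 3: (0,0) (2,3) (3,1) (1,2)
Orthogonality requires all 16 pairs distinct.
But the pair (3,2) repeats: cell (0,1) has L1 = 3, L2 = 2, and cell (2,0) has L1 = 3, L2 = 2.
A repeated pair means some other pair never occurs (only 8 distinct pairs out of 16), so the squares are not orthogonal.
Conclusion: NO.

NO


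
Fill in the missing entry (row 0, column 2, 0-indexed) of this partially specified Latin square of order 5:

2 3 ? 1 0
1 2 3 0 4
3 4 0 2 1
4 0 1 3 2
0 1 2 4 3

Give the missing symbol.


Row 0 contains symbols [0, 1, 2, 3] — missing [4].
Column 2 contains symbols [0, 1, 2, 3] — missing [4].
The missing symbol must appear in both missing sets; intersection = [4].
Therefore the hidden value is 4.

Missing value = 4.


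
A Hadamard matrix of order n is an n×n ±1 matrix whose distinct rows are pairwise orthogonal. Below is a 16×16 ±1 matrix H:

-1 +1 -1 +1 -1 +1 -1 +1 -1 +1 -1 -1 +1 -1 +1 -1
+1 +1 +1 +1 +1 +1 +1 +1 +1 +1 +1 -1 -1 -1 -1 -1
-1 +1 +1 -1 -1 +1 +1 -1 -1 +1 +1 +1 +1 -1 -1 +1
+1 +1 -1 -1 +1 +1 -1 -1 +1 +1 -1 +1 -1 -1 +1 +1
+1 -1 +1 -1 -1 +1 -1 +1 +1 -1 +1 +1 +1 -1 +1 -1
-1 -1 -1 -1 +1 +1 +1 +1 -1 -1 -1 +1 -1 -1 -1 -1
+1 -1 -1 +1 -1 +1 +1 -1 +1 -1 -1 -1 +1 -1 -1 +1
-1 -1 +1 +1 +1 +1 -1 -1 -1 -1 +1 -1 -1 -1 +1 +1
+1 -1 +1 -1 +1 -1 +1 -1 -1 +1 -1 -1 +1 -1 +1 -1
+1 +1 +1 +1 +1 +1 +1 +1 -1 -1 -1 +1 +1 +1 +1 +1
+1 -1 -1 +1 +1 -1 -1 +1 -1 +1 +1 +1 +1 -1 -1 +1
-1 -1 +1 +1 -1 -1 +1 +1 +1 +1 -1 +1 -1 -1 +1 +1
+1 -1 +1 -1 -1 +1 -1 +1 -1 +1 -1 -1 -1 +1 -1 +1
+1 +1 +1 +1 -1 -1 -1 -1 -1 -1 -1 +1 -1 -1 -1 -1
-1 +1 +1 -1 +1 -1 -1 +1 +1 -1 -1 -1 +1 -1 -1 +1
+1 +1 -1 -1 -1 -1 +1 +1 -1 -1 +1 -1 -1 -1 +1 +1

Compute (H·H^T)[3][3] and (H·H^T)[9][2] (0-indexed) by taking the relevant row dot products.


Row 2 of H: [-1, 1, 1, -1, -1, 1, 1, -1, -1, 1, 1, 1, 1, -1, -1, 1].
Row 3 of H: [1, 1, -1, -1, 1, 1, -1, -1, 1, 1, -1, 1, -1, -1, 1, 1].
Row 9 of H: [1, 1, 1, 1, 1, 1, 1, 1, -1, -1, -1, 1, 1, 1, 1, 1].
(H·H^T)[3][3] = Σ_j H[3][j]·H[3][j] = (1)² + (1)² + (-1)² + (-1)² + (1)² + (1)² + (-1)² + (-1)² + (1)² + (1)² + (-1)² + (1)² + (-1)² + (-1)² + (1)² + (1)² = 1 + 1 + 1 + 1 + 1 + 1 + 1 + 1 + 1 + 1 + 1 + 1 + 1 + 1 + 1 + 1 = 16.
(H·H^T)[9][2] = Σ_j H[9][j]·H[2][j] = (1)·(-1) + (1)·(1) + (1)·(1) + (1)·(-1) + (1)·(-1) + (1)·(1) + (1)·(1) + (1)·(-1) + (-1)·(-1) + (-1)·(1) + (-1)·(1) + (1)·(1) + (1)·(1) + (1)·(-1) + (1)·(-1) + (1)·(1) = -1 + 1 + 1 + -1 + -1 + 1 + 1 + -1 + 1 + -1 + -1 + 1 + 1 + -1 + -1 + 1 = 0.
So rows 9 and 2 are orthogonal; the diagonal entry equals n = 16.

(3,3) entry = 16; (9,2) entry = 0.
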